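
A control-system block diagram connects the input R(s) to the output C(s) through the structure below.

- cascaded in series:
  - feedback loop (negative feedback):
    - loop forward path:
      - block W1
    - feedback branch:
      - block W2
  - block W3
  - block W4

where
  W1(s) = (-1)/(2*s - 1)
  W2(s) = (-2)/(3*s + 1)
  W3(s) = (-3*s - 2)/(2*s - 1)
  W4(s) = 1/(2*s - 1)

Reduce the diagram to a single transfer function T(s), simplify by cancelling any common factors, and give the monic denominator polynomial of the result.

(1) collapse the loop (W1 forward, W2 return): (-3*s - 1)/(6*s^2 - s + 1)
(2) combine [W1/(1+W1*W2)], W3, W4 in series: (9*s^2 + 9*s + 2)/(24*s^4 - 28*s^3 + 14*s^2 - 5*s + 1)
T(s) is the step-2 result (common factors already cancelled). Leading coefficient of the denominator: 24. Divide through by 24 for the monic polynomial.

Therefore the answer is s^4 - 7*s^3/6 + 7*s^2/12 - 5*s/24 + 1/24.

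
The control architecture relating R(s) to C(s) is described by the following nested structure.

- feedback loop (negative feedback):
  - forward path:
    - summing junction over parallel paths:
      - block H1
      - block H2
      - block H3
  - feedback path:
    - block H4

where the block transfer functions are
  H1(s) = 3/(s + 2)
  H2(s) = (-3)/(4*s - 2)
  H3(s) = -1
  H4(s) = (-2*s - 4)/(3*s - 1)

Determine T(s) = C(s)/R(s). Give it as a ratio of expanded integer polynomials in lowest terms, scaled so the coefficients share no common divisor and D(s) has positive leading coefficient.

First reduce the diagram to T(s).

Step 1 - add H1, H2, H3 (parallel) -> (-4*s^2 + 3*s - 8)/(4*s^2 + 6*s - 4)
Step 2 - close the feedback loop around (H1+H2+H3), H4: this yields T(s), and no further normalization is needed

Answer: (-12*s^3 + 13*s^2 - 27*s + 8)/(20*s^3 + 24*s^2 - 14*s + 36)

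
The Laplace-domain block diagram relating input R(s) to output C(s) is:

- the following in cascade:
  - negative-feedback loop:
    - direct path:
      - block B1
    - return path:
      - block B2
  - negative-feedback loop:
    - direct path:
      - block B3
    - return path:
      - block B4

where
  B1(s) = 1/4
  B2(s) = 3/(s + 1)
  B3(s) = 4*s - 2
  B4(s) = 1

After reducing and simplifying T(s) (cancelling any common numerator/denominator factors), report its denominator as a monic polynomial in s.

Reducing step by step:

Step 1: feedback reduction of B1, B2: (s + 1)/(4*s + 7)
Step 2: feedback reduction of B3, B4: (4*s - 2)/(4*s - 1)
Step 3: reduce the series chain [B1/(1+B1*B2)], [B3/(1+B3*B4)]: (4*s^2 + 2*s - 2)/(16*s^2 + 24*s - 7)
That last expression is T(s), already simplified. Scaling its denominator by 1/16 (the reciprocal of the leading coefficient) yields the monic denominator.

Answer: s^2 + 3*s/2 - 7/16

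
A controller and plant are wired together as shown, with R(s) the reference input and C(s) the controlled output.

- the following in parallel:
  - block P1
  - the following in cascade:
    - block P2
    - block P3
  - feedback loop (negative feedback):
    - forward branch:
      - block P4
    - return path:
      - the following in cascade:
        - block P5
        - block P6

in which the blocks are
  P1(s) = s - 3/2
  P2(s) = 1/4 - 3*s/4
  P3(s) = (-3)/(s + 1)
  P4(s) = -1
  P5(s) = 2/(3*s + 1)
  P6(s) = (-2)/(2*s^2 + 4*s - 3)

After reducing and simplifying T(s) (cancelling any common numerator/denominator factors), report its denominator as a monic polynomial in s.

First reduce the diagram to T(s).

(1) combine P2, P3 in series -> (9*s - 3)/(4*s + 4)
(2) reduce the series chain P5, P6 -> (-4)/(6*s^3 + 14*s^2 - 5*s - 3)
(3) collapse the loop (P4 forward, (P5*P6) return) -> (-6*s^3 - 14*s^2 + 5*s + 3)/(6*s^3 + 14*s^2 - 5*s + 1)
(4) reduce the parallel group P1, (P2*P3), [P4/(1+P4*(P5*P6))] -> (24*s^5 + 74*s^4 - 56*s^3 - 193*s^2 + 84*s + 3)/(24*s^4 + 80*s^3 + 36*s^2 - 16*s + 4)
T(s) is the step-4 result (common factors already cancelled). Leading coefficient of the denominator: 24. Divide through by 24 for the monic polynomial.

Answer: s^4 + 10*s^3/3 + 3*s^2/2 - 2*s/3 + 1/6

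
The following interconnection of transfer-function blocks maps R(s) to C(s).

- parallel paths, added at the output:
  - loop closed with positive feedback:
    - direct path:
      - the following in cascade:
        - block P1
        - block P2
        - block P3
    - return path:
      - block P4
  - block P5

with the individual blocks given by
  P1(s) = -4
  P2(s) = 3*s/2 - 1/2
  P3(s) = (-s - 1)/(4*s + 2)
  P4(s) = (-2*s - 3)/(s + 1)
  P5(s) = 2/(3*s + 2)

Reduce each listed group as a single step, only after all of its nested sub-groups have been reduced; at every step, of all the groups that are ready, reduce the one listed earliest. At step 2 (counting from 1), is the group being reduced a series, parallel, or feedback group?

Answer: feedback

Working:
Step 1. reduce the series chain P1, P2, P3
Step 2. reduce the feedback loop with forward (P1*P2*P3) and return P4
Step 3. sum the parallel branches [(P1*P2*P3)/(1-(P1*P2*P3)*P4)], P5
So the answer for step 2 is feedback.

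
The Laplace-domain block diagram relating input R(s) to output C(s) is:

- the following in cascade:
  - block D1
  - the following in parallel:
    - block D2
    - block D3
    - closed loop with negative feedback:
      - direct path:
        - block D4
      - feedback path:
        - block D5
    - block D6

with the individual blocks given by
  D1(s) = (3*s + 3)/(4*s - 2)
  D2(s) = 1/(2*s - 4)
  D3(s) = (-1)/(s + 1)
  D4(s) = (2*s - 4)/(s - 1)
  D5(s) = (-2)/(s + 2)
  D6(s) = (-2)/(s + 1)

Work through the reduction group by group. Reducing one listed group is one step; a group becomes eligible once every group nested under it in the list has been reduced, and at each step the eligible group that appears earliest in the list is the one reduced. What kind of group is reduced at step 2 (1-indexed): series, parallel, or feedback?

Step 1: close the feedback loop around D4, D5
Step 2: sum the parallel branches D2, D3, [D4/(1+D4*D5)], D6
Step 3: cascade D1, (D2+D3+[D4/(1+D4*D5)]+D6)
At step 2 the group reduced is parallel.

Final answer: parallel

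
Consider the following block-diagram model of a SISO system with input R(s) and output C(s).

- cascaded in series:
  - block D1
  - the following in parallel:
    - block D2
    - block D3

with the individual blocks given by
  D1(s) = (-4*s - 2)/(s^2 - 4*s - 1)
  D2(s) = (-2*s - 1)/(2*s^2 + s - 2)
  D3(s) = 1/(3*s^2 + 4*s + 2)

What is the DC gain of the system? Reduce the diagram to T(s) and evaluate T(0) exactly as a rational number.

Step 1 - reduce the parallel group D2, D3; result (-6*s^3 - 9*s^2 - 7*s - 4)/(6*s^4 + 11*s^3 + 2*s^2 - 6*s - 4)
Step 2 - multiply D1, (D2+D3) (series); result (24*s^4 + 48*s^3 + 46*s^2 + 30*s + 8)/(6*s^6 - 13*s^5 - 48*s^4 - 25*s^3 + 18*s^2 + 22*s + 4)
Evaluating the step-2 result (the overall T(s)) at s = 0 gives T(0) = 8/4 = 2.

Answer: 2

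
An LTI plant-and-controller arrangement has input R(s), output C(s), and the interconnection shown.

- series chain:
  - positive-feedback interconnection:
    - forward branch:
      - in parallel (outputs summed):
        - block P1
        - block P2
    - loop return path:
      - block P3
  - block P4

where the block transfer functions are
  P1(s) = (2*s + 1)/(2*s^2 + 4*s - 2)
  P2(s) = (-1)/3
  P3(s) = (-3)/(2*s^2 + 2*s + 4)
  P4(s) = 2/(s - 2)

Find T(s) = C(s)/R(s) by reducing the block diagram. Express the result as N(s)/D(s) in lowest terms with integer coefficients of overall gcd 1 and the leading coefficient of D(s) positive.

The answer is (-8*s^4 + 12*s^2 + 36*s + 40)/(12*s^5 + 12*s^4 - 42*s^3 - 18*s^2 - 93*s + 18).

Reasoning:
1. sum the parallel branches P1, P2: (-2*s^2 + 2*s + 5)/(6*s^2 + 12*s - 6)
2. collapse the loop ((P1+P2) forward, P3 return): (-4*s^4 + 6*s^2 + 18*s + 20)/(12*s^4 + 36*s^3 + 30*s^2 + 42*s - 9)
3. series reduction of [(P1+P2)/(1-(P1+P2)*P3)], P4, giving the overall T(s)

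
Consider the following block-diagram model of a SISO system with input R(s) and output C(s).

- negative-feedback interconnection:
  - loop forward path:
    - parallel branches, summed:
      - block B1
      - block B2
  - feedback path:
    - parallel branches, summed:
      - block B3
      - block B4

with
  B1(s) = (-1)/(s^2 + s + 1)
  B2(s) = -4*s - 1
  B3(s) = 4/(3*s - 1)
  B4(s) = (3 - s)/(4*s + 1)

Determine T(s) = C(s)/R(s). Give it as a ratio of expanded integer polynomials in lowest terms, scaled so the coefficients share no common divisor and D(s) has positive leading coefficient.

Answer: (-48*s^5 - 56*s^4 - 51*s^3 - 14*s^2 + 7*s + 2)/(12*s^5 - 77*s^4 - 108*s^3 - 119*s^2 - 59*s - 3)

Working:
[1] reduce the parallel group B1, B2 -> (-4*s^3 - 5*s^2 - 5*s - 2)/(s^2 + s + 1)
[2] add B3, B4 (parallel) -> (-3*s^2 + 26*s + 1)/(12*s^2 - s - 1)
[3] collapse the loop ((B1+B2) forward, (B3+B4) return), giving the overall T(s)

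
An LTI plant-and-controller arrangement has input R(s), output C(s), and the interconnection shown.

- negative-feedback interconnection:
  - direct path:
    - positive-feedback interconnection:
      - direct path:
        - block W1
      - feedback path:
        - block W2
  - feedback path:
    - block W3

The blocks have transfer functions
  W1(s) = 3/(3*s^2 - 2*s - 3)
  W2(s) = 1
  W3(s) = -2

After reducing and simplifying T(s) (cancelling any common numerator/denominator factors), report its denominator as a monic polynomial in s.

Answer: s^2 - 2*s/3 - 4

Working:
Step 1. reduce the feedback loop with forward W1 and return W2 = 3/(3*s^2 - 2*s - 6)
Step 2. feedback reduction of [W1/(1-W1*W2)], W3 = 3/(3*s^2 - 2*s - 12)
The result of step 2 is T(s) in lowest terms. Its denominator has leading coefficient 3; dividing the denominator through by 3 makes it monic.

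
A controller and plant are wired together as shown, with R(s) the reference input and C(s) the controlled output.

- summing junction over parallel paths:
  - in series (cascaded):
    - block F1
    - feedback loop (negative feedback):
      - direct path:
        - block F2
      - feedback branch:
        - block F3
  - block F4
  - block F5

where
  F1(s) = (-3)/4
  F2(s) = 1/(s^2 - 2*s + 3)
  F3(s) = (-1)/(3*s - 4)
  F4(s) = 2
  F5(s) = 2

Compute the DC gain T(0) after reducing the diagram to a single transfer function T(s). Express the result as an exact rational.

Step 1. apply the feedback formula to F2, F3 -> (3*s - 4)/(3*s^3 - 10*s^2 + 17*s - 13)
Step 2. series reduction of F1, [F2/(1+F2*F3)] -> (12 - 9*s)/(12*s^3 - 40*s^2 + 68*s - 52)
Step 3. parallel reduction of (F1*[F2/(1+F2*F3)]), F4, F5 -> (48*s^3 - 160*s^2 + 263*s - 196)/(12*s^3 - 40*s^2 + 68*s - 52)
DC gain: substitute s = 0 into T(s) from step 3: T(0) = -196/(-52) = 49/13.

Answer: 49/13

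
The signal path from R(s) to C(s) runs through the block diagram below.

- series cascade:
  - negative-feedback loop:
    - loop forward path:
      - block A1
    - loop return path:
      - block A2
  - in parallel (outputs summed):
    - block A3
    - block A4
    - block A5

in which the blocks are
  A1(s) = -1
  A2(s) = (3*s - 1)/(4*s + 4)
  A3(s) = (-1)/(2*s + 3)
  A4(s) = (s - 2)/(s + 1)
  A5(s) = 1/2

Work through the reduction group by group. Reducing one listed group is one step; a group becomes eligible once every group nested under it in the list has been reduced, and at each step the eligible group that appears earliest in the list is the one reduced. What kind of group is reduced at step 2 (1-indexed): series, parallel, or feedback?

(1) collapse the loop (A1 forward, A2 return)
(2) combine A3, A4, A5 in parallel
(3) cascade [A1/(1+A1*A2)], (A3+A4+A5)
Step 2 collapses a parallel group.

Therefore the answer is parallel.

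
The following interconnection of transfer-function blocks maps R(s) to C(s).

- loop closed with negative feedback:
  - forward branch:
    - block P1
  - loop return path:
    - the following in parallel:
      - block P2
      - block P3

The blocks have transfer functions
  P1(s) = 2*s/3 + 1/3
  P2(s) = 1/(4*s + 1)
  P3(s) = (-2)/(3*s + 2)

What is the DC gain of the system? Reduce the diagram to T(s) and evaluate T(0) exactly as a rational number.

Step 1. parallel reduction of P2, P3: (-5*s)/(12*s^2 + 11*s + 2)
Step 2. feedback reduction of P1, (P2+P3): (24*s^3 + 34*s^2 + 15*s + 2)/(26*s^2 + 28*s + 6)
Evaluating the step-2 result (the overall T(s)) at s = 0 gives T(0) = 2/6 = 1/3.

Answer: 1/3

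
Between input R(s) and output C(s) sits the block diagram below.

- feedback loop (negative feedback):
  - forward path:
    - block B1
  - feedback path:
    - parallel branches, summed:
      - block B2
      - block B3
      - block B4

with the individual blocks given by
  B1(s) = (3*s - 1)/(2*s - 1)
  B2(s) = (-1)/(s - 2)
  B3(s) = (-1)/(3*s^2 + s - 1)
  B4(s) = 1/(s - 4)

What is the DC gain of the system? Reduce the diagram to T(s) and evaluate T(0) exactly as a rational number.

Reducing step by step:

[1] reduce the parallel group B2, B3, B4, giving (5*s^2 + 8*s - 10)/(3*s^4 - 17*s^3 + 17*s^2 + 14*s - 8)
[2] reduce the feedback loop with forward B1 and return (B2+B3+B4), giving (9*s^5 - 54*s^4 + 68*s^3 + 25*s^2 - 38*s + 8)/(6*s^5 - 37*s^4 + 66*s^3 + 30*s^2 - 68*s + 18)
That last expression is T(s); at s = 0 only the constant terms survive, so T(0) = 8/18 = 4/9.

Answer: 4/9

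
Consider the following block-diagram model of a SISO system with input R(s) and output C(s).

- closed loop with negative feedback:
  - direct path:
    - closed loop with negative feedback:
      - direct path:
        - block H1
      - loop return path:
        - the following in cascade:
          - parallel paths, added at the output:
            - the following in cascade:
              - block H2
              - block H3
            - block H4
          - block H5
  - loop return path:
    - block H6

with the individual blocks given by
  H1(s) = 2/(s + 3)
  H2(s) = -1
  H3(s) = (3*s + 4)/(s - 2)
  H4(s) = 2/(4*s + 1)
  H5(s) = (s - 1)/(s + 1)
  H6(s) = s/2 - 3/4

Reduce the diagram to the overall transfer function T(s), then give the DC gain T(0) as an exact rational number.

The answer is -4/13.

Reasoning:
(1) cascade H2, H3 = (-3*s - 4)/(s - 2)
(2) reduce the parallel group (H2*H3), H4 = (-12*s^2 - 17*s - 8)/(4*s^2 - 7*s - 2)
(3) series reduction of ((H2*H3)+H4), H5 = (-12*s^3 - 5*s^2 + 9*s + 8)/(4*s^3 - 3*s^2 - 9*s - 2)
(4) close the feedback loop around H1, (((H2*H3)+H4)*H5) = (8*s^3 - 6*s^2 - 18*s - 4)/(4*s^4 - 15*s^3 - 28*s^2 - 11*s + 10)
(5) reduce the feedback loop with forward [H1/(1+H1*(((H2*H3)+H4)*H5))] and return H6 = (16*s^3 - 12*s^2 - 36*s - 8)/(16*s^4 - 48*s^3 - 65*s^2 + s + 26)
DC gain: substitute s = 0 into T(s) from step 5: T(0) = -8/26 = -4/13.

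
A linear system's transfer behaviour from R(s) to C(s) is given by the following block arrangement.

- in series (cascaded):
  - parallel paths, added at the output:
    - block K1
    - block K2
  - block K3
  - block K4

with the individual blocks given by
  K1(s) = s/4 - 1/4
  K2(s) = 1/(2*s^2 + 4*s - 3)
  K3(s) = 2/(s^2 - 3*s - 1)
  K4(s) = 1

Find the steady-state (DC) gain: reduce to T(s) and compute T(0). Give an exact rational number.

Reducing step by step:

(1) combine K1, K2 in parallel: (2*s^3 + 2*s^2 - 7*s + 7)/(8*s^2 + 16*s - 12)
(2) cascade (K1+K2), K3, K4: (2*s^3 + 2*s^2 - 7*s + 7)/(4*s^4 - 4*s^3 - 34*s^2 + 10*s + 6)
The step-2 result is T(s). Setting s = 0: T(0) = 7/6.

Answer: 7/6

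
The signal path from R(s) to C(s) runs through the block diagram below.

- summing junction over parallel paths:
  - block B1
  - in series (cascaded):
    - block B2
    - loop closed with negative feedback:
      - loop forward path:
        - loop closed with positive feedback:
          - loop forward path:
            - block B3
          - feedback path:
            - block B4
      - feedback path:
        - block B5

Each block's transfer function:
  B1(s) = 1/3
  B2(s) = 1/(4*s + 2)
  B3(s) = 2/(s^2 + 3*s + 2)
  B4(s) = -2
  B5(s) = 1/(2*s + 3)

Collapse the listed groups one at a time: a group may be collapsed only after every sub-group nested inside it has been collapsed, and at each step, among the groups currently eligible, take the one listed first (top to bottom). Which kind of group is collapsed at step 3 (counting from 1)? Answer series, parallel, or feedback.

[1] feedback reduction of B3, B4
[2] collapse the loop ([B3/(1-B3*B4)] forward, B5 return)
[3] multiply B2, [[B3/(1-B3*B4)]/(1+[B3/(1-B3*B4)]*B5)] (series)
[4] parallel reduction of B1, (B2*[[B3/(1-B3*B4)]/(1+[B3/(1-B3*B4)]*B5)])
At step 3 the group reduced is series.

Answer: series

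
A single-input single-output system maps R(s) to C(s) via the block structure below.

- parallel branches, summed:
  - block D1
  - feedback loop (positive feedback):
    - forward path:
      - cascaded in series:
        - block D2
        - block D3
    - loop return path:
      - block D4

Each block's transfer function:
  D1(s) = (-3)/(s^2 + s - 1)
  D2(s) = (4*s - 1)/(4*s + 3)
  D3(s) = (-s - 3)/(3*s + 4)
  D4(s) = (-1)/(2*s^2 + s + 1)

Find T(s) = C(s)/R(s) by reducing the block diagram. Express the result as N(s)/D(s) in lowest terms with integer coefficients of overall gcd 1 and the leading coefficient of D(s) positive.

[1] series reduction of D2, D3 -> (-4*s^2 - 11*s + 3)/(12*s^2 + 25*s + 12)
[2] collapse the loop ((D2*D3) forward, D4 return) -> (-8*s^4 - 26*s^3 - 9*s^2 - 8*s + 3)/(24*s^4 + 62*s^3 + 57*s^2 + 26*s + 15)
[3] sum the parallel branches D1, [(D2*D3)/(1-(D2*D3)*D4)]: this yields T(s), and no further normalization is needed

Answer: (-8*s^6 - 34*s^5 - 99*s^4 - 177*s^3 - 167*s^2 - 67*s - 48)/(24*s^6 + 86*s^5 + 95*s^4 + 21*s^3 - 16*s^2 - 11*s - 15)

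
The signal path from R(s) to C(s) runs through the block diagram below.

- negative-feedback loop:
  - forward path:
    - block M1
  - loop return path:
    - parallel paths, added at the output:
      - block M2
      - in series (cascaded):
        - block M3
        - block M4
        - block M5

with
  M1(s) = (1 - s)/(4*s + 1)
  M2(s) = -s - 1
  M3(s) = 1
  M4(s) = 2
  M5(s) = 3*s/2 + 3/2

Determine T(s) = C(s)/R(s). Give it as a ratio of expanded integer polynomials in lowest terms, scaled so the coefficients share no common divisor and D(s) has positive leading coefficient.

Step 1. cascade M3, M4, M5; result 3*s + 3
Step 2. parallel reduction of M2, (M3*M4*M5); result 2*s + 2
Step 3. feedback reduction of M1, (M2+(M3*M4*M5)); the result is T(s) itself (integer coefficients, no common factor, positive leading denominator coefficient)

Hence the answer: (s - 1)/(2*s^2 - 4*s - 3)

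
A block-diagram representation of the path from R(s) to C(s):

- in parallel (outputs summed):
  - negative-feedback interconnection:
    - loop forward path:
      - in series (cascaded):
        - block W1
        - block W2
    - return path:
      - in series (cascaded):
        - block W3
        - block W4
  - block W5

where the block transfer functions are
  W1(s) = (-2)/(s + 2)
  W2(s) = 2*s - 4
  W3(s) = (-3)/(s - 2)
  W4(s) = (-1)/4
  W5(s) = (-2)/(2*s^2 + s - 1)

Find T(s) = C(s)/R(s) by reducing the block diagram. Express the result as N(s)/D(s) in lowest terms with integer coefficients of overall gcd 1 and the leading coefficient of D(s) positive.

Reducing step by step:

Step 1. cascade W1, W2 gives (8 - 4*s)/(s + 2)
Step 2. reduce the series chain W3, W4 gives 3/(4*s - 8)
Step 3. collapse the loop ((W1*W2) forward, (W3*W4) return) gives (8 - 4*s)/(s - 1)
Step 4. reduce the parallel group [(W1*W2)/(1+(W1*W2)*(W3*W4))], W5, which is the overall transfer function T(s) = C(s)/R(s) in lowest terms

Answer: (-8*s^3 + 12*s^2 + 10*s - 6)/(2*s^3 - s^2 - 2*s + 1)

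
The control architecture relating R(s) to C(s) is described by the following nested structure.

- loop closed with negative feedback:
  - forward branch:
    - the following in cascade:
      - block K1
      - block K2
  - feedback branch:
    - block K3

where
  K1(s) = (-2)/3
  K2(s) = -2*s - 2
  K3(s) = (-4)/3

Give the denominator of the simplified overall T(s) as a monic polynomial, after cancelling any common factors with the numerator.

First reduce the diagram to T(s).

Step 1: reduce the series chain K1, K2: 4*s/3 + 4/3
Step 2: feedback reduction of (K1*K2), K3: (-12*s - 12)/(16*s + 7)
The result of step 2 is T(s) in lowest terms. Its denominator has leading coefficient 16; dividing the denominator through by 16 makes it monic.

Answer: s + 7/16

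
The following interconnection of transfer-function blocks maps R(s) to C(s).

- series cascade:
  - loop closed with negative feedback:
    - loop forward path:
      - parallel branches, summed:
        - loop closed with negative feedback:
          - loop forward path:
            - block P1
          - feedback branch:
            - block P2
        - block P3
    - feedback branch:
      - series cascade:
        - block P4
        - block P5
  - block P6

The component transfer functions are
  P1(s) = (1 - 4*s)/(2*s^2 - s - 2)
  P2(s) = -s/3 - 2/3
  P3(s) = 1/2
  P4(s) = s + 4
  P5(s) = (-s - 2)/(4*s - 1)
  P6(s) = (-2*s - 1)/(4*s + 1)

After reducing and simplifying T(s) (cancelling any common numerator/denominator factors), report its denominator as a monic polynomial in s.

Step 1: apply the feedback formula to P1, P2 gives (3 - 12*s)/(10*s^2 + 4*s - 8)
Step 2: add [P1/(1+P1*P2)], P3 (parallel) gives (5*s^2 - 10*s - 1)/(10*s^2 + 4*s - 8)
Step 3: cascade P4, P5 gives (-s^2 - 6*s - 8)/(4*s - 1)
Step 4: close the feedback loop around ([P1/(1+P1*P2)]+P3), (P4*P5) gives (-20*s^3 + 45*s^2 - 6*s - 1)/(5*s^4 - 20*s^3 - 27*s^2 - 50*s - 16)
Step 5: series reduction of [([P1/(1+P1*P2)]+P3)/(1+([P1/(1+P1*P2)]+P3)*(P4*P5))], P6 gives (40*s^4 - 70*s^3 - 33*s^2 + 8*s + 1)/(20*s^5 - 75*s^4 - 128*s^3 - 227*s^2 - 114*s - 16)
The result of step 5 is T(s) in lowest terms. Its denominator has leading coefficient 20; dividing the denominator through by 20 makes it monic.

Answer: s^5 - 15*s^4/4 - 32*s^3/5 - 227*s^2/20 - 57*s/10 - 4/5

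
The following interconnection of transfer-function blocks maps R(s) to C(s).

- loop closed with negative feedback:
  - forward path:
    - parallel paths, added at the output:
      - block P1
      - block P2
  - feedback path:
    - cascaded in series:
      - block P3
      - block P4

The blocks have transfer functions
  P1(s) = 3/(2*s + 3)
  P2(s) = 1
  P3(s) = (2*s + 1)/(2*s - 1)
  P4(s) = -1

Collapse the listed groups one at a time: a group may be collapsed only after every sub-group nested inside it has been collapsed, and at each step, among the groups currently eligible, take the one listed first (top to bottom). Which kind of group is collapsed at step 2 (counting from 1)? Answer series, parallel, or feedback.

1. add P1, P2 (parallel)
2. series reduction of P3, P4
3. close the feedback loop around (P1+P2), (P3*P4)
So the answer for step 2 is series.

Answer: series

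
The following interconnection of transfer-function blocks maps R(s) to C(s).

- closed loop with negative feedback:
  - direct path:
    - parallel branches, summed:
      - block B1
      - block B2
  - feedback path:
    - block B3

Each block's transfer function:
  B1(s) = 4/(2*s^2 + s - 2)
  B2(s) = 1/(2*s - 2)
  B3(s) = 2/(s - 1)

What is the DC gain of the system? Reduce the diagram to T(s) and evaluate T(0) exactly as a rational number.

The answer is -5/12.

Reasoning:
Step 1 - parallel reduction of B1, B2, giving (2*s^2 + 9*s - 10)/(4*s^3 - 2*s^2 - 6*s + 4)
Step 2 - collapse the loop ((B1+B2) forward, B3 return), giving (2*s^3 + 7*s^2 - 19*s + 10)/(4*s^4 - 6*s^3 + 28*s - 24)
That last expression is T(s); at s = 0 only the constant terms survive, so T(0) = 10/(-24) = -5/12.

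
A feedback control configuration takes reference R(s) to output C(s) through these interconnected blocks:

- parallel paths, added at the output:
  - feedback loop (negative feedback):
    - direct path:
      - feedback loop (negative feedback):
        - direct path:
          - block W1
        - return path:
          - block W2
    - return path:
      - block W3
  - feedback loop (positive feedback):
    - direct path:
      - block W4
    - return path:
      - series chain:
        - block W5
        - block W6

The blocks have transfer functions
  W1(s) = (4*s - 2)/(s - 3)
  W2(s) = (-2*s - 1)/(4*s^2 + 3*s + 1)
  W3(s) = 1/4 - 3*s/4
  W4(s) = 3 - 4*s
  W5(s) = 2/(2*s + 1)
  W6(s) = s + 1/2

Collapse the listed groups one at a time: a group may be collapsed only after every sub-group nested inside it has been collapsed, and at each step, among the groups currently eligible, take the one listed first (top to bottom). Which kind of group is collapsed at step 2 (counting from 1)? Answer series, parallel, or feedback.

[1] apply the feedback formula to W1, W2
[2] feedback reduction of [W1/(1+W1*W2)], W3
[3] cascade W5, W6
[4] collapse the loop (W4 forward, (W5*W6) return)
[5] combine [[W1/(1+W1*W2)]/(1+[W1/(1+W1*W2)]*W3)], [W4/(1-W4*(W5*W6))] in parallel
The group at step 2 is a feedback group.

Therefore the answer is feedback.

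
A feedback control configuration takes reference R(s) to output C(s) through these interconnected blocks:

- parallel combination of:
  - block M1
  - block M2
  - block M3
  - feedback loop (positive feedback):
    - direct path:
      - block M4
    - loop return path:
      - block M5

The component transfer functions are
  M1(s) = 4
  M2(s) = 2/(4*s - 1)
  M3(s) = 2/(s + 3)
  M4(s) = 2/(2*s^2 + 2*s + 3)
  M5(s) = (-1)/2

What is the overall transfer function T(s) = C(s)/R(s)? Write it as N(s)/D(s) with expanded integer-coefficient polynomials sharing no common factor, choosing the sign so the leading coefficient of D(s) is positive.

[1] apply the feedback formula to M4, M5 gives 1/(s^2 + s + 2)
[2] combine M1, M2, M3, [M4/(1-M4*M5)] in parallel - this is the overall T(s), already in the required normalized form

Final answer: (16*s^4 + 70*s^3 + 82*s^2 + 111*s - 19)/(4*s^4 + 15*s^3 + 16*s^2 + 19*s - 6)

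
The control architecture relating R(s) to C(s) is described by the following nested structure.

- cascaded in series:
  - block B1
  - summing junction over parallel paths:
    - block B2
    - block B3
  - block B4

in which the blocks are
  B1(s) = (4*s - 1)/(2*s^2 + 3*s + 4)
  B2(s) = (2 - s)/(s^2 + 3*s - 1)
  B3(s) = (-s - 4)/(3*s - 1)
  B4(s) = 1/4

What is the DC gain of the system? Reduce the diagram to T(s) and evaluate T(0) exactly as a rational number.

The answer is -1/8.

Reasoning:
Step 1. add B2, B3 (parallel) -> (-s^3 - 10*s^2 - 4*s + 2)/(3*s^3 + 8*s^2 - 6*s + 1)
Step 2. combine B1, (B2+B3), B4 in series -> (-4*s^4 - 39*s^3 - 6*s^2 + 12*s - 2)/(24*s^5 + 100*s^4 + 96*s^3 + 64*s^2 - 84*s + 16)
The step-2 result is T(s). Setting s = 0: T(0) = -2/16 = -1/8.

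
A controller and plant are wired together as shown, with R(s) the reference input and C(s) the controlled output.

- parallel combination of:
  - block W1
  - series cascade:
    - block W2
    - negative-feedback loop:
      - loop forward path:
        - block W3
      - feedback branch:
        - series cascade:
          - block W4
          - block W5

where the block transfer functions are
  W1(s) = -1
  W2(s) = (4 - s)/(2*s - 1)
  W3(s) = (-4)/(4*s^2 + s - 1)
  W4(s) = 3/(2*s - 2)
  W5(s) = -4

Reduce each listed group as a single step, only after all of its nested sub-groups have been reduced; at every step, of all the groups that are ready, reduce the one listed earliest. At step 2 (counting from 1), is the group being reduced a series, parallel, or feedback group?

Reducing step by step:

1. reduce the series chain W4, W5
2. collapse the loop (W3 forward, (W4*W5) return)
3. series reduction of W2, [W3/(1+W3*(W4*W5))]
4. add W1, (W2*[W3/(1+W3*(W4*W5))]) (parallel)
Step 2: feedback.

Answer: feedback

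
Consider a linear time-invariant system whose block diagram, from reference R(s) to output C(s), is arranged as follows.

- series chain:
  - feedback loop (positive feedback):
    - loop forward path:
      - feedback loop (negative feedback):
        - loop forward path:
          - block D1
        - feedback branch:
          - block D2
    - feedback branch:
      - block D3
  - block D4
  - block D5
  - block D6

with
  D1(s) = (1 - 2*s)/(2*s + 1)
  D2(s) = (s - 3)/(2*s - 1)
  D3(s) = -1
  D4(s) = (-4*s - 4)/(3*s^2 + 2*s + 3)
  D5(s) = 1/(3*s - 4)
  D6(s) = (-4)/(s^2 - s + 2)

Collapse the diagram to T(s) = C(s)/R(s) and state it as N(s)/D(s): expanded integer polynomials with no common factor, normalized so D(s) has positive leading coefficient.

First reduce the diagram to T(s).

Step 1: apply the feedback formula to D1, D2; result (1 - 2*s)/(s + 4)
Step 2: close the feedback loop around [D1/(1+D1*D2)], D3; result (2*s - 1)/(s - 5)
Step 3: multiply [[D1/(1+D1*D2)]/(1-[D1/(1+D1*D2)]*D3)], D4, D5, D6 (series); the result is T(s) itself (integer coefficients, no common factor, positive leading denominator coefficient)

Answer: (32*s^2 + 16*s - 16)/(9*s^6 - 60*s^5 + 100*s^4 - 150*s^3 + 139*s^2 - 94*s + 120)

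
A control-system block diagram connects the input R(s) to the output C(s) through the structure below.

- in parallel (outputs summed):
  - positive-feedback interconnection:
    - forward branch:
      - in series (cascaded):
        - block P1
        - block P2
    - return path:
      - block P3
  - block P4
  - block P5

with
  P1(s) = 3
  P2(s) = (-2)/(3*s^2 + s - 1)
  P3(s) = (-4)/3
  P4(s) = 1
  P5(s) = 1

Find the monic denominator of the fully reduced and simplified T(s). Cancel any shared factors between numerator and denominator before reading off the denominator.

Step 1: multiply P1, P2 (series), giving (-6)/(3*s^2 + s - 1)
Step 2: apply the feedback formula to (P1*P2), P3, giving (-6)/(3*s^2 + s - 9)
Step 3: sum the parallel branches [(P1*P2)/(1-(P1*P2)*P3)], P4, P5, giving (6*s^2 + 2*s - 24)/(3*s^2 + s - 9)
That last expression is T(s), already simplified. Scaling its denominator by 1/3 (the reciprocal of the leading coefficient) yields the monic denominator.

Therefore the answer is s^2 + s/3 - 3.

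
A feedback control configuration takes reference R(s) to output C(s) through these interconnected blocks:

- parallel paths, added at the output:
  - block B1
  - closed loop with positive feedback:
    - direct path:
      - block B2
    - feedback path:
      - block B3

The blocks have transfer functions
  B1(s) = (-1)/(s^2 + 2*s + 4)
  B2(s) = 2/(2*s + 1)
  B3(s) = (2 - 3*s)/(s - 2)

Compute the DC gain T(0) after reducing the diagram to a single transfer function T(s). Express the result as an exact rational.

The answer is 5/12.

Reasoning:
1. feedback reduction of B2, B3 gives (2*s - 4)/(2*s^2 + 3*s - 6)
2. add B1, [B2/(1-B2*B3)] (parallel) gives (2*s^3 - 2*s^2 - 3*s - 10)/(2*s^4 + 7*s^3 + 8*s^2 - 24)
The step-2 result is T(s). Setting s = 0: T(0) = -10/(-24) = 5/12.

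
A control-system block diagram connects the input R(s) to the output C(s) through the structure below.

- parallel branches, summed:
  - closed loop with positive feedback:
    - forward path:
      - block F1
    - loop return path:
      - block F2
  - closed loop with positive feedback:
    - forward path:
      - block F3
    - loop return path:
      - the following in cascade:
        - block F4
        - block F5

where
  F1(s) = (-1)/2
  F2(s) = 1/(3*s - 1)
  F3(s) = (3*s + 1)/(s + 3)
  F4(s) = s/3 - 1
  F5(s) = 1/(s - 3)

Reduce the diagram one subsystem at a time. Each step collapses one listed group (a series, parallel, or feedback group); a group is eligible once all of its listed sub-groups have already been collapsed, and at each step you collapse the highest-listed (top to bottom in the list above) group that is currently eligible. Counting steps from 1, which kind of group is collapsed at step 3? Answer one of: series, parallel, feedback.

1. collapse the loop (F1 forward, F2 return)
2. series reduction of F4, F5
3. close the feedback loop around F3, (F4*F5)
4. reduce the parallel group [F1/(1-F1*F2)], [F3/(1-F3*(F4*F5))]
At step 3 the group reduced is feedback.

Final answer: feedback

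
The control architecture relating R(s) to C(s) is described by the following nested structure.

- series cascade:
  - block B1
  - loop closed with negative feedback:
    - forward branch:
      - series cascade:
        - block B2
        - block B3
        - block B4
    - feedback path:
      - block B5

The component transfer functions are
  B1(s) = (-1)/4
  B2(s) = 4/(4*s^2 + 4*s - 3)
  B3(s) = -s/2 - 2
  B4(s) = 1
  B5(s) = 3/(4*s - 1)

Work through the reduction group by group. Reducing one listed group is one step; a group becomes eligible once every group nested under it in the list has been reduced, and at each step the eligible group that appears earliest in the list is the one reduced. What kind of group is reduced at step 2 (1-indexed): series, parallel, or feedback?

Reducing step by step:

Step 1: combine B2, B3, B4 in series
Step 2: reduce the feedback loop with forward (B2*B3*B4) and return B5
Step 3: series reduction of B1, [(B2*B3*B4)/(1+(B2*B3*B4)*B5)]
At step 2 the group reduced is feedback.

Answer: feedback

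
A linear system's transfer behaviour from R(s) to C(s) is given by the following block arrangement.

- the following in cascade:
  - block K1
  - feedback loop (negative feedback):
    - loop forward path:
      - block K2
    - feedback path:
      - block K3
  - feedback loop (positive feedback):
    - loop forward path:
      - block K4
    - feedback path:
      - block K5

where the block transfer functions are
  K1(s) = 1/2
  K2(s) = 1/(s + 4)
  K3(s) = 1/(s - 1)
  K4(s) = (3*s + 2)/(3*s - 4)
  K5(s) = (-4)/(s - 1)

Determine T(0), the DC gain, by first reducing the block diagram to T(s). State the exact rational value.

First reduce the diagram to T(s).

1. reduce the feedback loop with forward K2 and return K3 gives (s - 1)/(s^2 + 3*s - 3)
2. collapse the loop (K4 forward, K5 return) gives (3*s^2 - s - 2)/(3*s^2 + 5*s + 12)
3. combine K1, [K2/(1+K2*K3)], [K4/(1-K4*K5)] in series gives (3*s^3 - 4*s^2 - s + 2)/(6*s^4 + 28*s^3 + 36*s^2 + 42*s - 72)
That last expression is T(s); at s = 0 only the constant terms survive, so T(0) = 2/(-72) = -1/36.

Answer: -1/36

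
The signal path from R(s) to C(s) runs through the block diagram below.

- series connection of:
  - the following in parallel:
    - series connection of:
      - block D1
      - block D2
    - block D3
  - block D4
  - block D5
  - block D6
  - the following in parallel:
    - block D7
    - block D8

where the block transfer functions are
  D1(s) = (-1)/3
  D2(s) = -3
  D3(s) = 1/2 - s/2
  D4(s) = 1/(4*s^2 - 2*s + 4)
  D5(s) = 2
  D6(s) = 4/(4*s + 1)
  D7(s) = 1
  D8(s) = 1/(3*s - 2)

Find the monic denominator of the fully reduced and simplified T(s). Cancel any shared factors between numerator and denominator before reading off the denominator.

1. reduce the series chain D1, D2; result 1
2. parallel reduction of (D1*D2), D3; result 3/2 - s/2
3. combine D7, D8 in parallel; result (3*s - 1)/(3*s - 2)
4. combine ((D1*D2)+D3), D4, D5, D6, (D7+D8) in series; result (-6*s^2 + 20*s - 6)/(24*s^4 - 22*s^3 + 25*s^2 - 8*s - 4)
The result of step 4 is T(s) in lowest terms. Its denominator has leading coefficient 24; dividing the denominator through by 24 makes it monic.

Therefore the answer is s^4 - 11*s^3/12 + 25*s^2/24 - s/3 - 1/6.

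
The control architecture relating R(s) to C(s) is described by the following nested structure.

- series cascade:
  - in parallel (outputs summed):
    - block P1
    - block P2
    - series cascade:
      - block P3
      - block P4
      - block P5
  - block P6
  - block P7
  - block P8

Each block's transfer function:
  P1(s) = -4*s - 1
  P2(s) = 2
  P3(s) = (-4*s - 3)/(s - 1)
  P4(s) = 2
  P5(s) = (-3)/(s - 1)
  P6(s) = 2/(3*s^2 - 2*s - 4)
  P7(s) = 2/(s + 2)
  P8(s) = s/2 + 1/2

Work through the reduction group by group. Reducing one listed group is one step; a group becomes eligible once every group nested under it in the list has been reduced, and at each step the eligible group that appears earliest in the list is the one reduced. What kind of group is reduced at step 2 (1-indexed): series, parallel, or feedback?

The answer is parallel.

Reasoning:
1. reduce the series chain P3, P4, P5
2. combine P1, P2, (P3*P4*P5) in parallel
3. combine (P1+P2+(P3*P4*P5)), P6, P7, P8 in series
The group at step 2 is a parallel group.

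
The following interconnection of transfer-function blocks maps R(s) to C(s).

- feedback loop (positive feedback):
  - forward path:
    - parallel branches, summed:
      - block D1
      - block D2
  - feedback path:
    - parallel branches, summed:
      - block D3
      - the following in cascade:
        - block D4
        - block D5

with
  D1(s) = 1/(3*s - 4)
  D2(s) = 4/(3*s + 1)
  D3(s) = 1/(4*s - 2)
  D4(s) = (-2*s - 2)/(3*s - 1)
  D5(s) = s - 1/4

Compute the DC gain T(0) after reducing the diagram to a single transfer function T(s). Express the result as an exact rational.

Step 1 - add D1, D2 (parallel) = (15*s - 15)/(9*s^2 - 9*s - 4)
Step 2 - series reduction of D4, D5 = (-4*s^2 - 3*s + 1)/(6*s - 2)
Step 3 - add D3, (D4*D5) (parallel) = (-4*s^3 - s^2 + 4*s - 1)/(6*s^2 - 5*s + 1)
Step 4 - feedback reduction of (D1+D2), (D3+(D4*D5)) = (90*s^3 - 165*s^2 + 90*s - 15)/(114*s^4 - 144*s^3 - 45*s^2 + 86*s - 19)
The step-4 result is T(s). Setting s = 0: T(0) = -15/(-19) = 15/19.

Hence the answer: 15/19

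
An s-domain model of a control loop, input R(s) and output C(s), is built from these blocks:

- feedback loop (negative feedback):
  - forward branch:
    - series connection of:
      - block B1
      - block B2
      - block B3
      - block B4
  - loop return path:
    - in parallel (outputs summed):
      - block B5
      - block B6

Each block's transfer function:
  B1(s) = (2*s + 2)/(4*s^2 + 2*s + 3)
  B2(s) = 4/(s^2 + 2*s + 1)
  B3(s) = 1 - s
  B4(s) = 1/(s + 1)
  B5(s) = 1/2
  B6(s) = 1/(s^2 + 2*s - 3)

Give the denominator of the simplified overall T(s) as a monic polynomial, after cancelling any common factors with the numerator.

First reduce the diagram to T(s).

(1) cascade B1, B2, B3, B4 = (8 - 8*s)/(4*s^4 + 10*s^3 + 11*s^2 + 8*s + 3)
(2) combine B5, B6 in parallel = (s^2 + 2*s - 1)/(2*s^2 + 4*s - 6)
(3) collapse the loop ((B1*B2*B3*B4) forward, (B5+B6) return) = (-8*s^2 - 16*s + 24)/(4*s^5 + 22*s^4 + 41*s^3 + 37*s^2 + 19*s + 13)
Step 3 gives the fully reduced T(s), with no common factor left to cancel. The denominator's leading coefficient is 4, so divide each of its coefficients by 4 to get the monic form.

Answer: s^5 + 11*s^4/2 + 41*s^3/4 + 37*s^2/4 + 19*s/4 + 13/4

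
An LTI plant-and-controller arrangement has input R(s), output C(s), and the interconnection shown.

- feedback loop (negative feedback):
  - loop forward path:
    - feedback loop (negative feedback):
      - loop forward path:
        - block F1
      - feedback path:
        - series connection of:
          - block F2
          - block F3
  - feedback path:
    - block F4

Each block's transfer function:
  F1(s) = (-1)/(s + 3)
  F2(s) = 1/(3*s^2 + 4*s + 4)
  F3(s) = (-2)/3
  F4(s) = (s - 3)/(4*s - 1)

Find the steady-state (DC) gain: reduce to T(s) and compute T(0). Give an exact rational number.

Step 1. reduce the series chain F2, F3; result (-2)/(9*s^2 + 12*s + 12)
Step 2. close the feedback loop around F1, (F2*F3); result (-9*s^2 - 12*s - 12)/(9*s^3 + 39*s^2 + 48*s + 38)
Step 3. reduce the feedback loop with forward [F1/(1+F1*(F2*F3))] and return F4; result (-36*s^3 - 39*s^2 - 36*s + 12)/(36*s^4 + 138*s^3 + 168*s^2 + 128*s - 2)
The step-3 result is T(s). Setting s = 0: T(0) = 12/(-2) = -6.

Answer: -6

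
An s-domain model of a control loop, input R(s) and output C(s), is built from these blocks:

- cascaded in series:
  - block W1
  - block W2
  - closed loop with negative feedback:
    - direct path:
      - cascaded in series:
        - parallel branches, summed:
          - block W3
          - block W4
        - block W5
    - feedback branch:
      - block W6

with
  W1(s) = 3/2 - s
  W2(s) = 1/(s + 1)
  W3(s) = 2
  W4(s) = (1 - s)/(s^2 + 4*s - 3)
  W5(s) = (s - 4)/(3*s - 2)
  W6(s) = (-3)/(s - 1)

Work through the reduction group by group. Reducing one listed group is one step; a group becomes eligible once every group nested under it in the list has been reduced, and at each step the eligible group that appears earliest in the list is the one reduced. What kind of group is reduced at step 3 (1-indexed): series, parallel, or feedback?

Step 1 - sum the parallel branches W3, W4
Step 2 - reduce the series chain (W3+W4), W5
Step 3 - apply the feedback formula to ((W3+W4)*W5), W6
Step 4 - combine W1, W2, [((W3+W4)*W5)/(1+((W3+W4)*W5)*W6)] in series
The group at step 3 is a feedback group.

Answer: feedback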